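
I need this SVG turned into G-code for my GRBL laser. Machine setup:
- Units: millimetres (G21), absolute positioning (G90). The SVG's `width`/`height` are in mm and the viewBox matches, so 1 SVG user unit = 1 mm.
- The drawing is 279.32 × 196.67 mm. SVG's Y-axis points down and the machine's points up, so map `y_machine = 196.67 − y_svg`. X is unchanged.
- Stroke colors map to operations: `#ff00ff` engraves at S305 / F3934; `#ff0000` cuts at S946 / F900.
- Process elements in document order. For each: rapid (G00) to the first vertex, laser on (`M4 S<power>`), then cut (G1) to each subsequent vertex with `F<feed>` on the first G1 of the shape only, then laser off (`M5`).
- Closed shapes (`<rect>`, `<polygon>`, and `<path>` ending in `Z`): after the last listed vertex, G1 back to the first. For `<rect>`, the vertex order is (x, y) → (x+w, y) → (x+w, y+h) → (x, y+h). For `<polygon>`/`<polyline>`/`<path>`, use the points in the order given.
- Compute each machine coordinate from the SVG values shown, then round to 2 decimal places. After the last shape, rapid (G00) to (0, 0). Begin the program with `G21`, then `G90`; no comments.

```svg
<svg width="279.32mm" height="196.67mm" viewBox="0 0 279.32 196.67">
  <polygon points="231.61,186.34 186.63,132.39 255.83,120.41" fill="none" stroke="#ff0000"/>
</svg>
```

1 u = 1 mm; y_m = 196.67 − y.

[1] `<polygon>` regular polygon, #ff0000→cut S946 F900: (231.61,10.33) → (186.63,64.28) → (255.83,76.26) → (231.61,10.33) (closed)

G21
G90
G00 X231.61 Y10.33
M4 S946
G1 X186.63 Y64.28 F900
G1 X255.83 Y76.26
G1 X231.61 Y10.33
M5
G00 X0.00 Y0.00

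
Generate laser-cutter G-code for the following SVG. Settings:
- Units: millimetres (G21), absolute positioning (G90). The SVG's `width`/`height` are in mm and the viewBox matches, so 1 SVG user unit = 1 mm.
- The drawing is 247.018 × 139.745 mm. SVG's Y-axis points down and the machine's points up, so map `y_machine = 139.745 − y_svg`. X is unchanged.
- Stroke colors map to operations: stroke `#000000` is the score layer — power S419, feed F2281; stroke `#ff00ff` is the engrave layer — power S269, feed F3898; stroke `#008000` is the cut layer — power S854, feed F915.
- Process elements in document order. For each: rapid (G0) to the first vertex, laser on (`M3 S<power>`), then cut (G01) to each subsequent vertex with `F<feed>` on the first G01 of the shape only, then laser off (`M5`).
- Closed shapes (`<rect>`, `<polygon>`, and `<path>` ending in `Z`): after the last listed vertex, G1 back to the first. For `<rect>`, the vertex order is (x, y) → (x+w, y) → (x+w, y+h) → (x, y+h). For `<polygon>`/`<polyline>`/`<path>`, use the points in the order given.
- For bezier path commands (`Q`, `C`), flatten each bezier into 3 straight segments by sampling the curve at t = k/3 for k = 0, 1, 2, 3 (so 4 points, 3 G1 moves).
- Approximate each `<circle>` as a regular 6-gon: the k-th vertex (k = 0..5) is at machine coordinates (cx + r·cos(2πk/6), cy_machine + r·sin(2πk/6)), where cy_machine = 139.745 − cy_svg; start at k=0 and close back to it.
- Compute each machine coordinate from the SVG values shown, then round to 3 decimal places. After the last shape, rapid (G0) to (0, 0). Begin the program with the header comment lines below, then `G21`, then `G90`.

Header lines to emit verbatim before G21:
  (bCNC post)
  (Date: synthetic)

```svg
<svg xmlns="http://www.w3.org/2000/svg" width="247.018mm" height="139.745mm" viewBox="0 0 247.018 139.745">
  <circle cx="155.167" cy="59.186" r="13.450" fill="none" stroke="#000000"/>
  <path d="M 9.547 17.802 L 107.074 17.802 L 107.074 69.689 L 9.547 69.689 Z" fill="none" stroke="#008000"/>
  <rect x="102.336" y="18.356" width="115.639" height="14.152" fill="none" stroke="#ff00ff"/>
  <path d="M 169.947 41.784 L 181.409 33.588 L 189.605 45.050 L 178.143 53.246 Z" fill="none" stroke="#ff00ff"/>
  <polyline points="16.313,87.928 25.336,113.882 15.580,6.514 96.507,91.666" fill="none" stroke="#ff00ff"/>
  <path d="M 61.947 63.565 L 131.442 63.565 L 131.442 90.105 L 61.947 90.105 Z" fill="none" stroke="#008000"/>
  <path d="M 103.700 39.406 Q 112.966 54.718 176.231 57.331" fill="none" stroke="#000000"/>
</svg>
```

viewBox `0 0 247.018 139.745` with mm width/height → 1 unit = 1 mm. Flip: y_m = 139.745 − y_svg.

**Shape 1** — `<circle>` circle, stroke `#000000` → score (S419, F2281). Machine vertices: (168.617,80.559) → (161.892,92.207) → (148.442,92.207) → (141.717,80.559) → (148.442,68.911) → (161.892,68.911) → (168.617,80.559). Closed: final G1 returns to the first vertex.

**Shape 2** — `<path>` rectangle, stroke `#008000` → cut (S854, F915). Machine vertices: (9.547,121.943) → (107.074,121.943) → (107.074,70.056) → (9.547,70.056) → (9.547,121.943). Closed: final G1 returns to the first vertex.

**Shape 3** — `<rect>` rectangle, stroke `#ff00ff` → engrave (S269, F3898). Machine vertices: (102.336,121.389) → (217.975,121.389) → (217.975,107.237) → (102.336,107.237) → (102.336,121.389). Closed: final G1 returns to the first vertex.

**Shape 4** — `<path>` regular polygon, stroke `#ff00ff` → engrave (S269, F3898). Machine vertices: (169.947,97.961) → (181.409,106.157) → (189.605,94.695) → (178.143,86.499) → (169.947,97.961). Closed: final G1 returns to the first vertex.

**Shape 5** — `<polyline>` open polyline, stroke `#ff00ff` → engrave (S269, F3898). Machine vertices: (16.313,51.817) → (25.336,25.863) → (15.580,133.231) → (96.507,48.079). Open path.

**Shape 6** — `<path>` rectangle, stroke `#008000` → cut (S854, F915). Machine vertices: (61.947,76.180) → (131.442,76.180) → (131.442,49.640) → (61.947,49.640) → (61.947,76.180). Closed: final G1 returns to the first vertex.

**Shape 7** — `<path>` quadratic bezier, stroke `#000000` → score (S419, F2281). Control points (SVG): P0=(103.700,39.406), P1=(112.966,54.718), P2=(176.231,57.331); sampled at t=k/3. Machine vertices: (103.700,100.339) → (115.877,91.542) → (140.054,85.567) → (176.231,82.414). Open path.

(bCNC post)
(Date: synthetic)
G21
G90
G0 X168.617 Y80.559
M3 S419
G01 X161.892 Y92.207 F2281
G01 X148.442 Y92.207
G01 X141.717 Y80.559
G01 X148.442 Y68.911
G01 X161.892 Y68.911
G01 X168.617 Y80.559
M5
G0 X9.547 Y121.943
M3 S854
G01 X107.074 Y121.943 F915
G01 X107.074 Y70.056
G01 X9.547 Y70.056
G01 X9.547 Y121.943
M5
G0 X102.336 Y121.389
M3 S269
G01 X217.975 Y121.389 F3898
G01 X217.975 Y107.237
G01 X102.336 Y107.237
G01 X102.336 Y121.389
M5
G0 X169.947 Y97.961
M3 S269
G01 X181.409 Y106.157 F3898
G01 X189.605 Y94.695
G01 X178.143 Y86.499
G01 X169.947 Y97.961
M5
G0 X16.313 Y51.817
M3 S269
G01 X25.336 Y25.863 F3898
G01 X15.580 Y133.231
G01 X96.507 Y48.079
M5
G0 X61.947 Y76.180
M3 S854
G01 X131.442 Y76.180 F915
G01 X131.442 Y49.640
G01 X61.947 Y49.640
G01 X61.947 Y76.180
M5
G0 X103.700 Y100.339
M3 S419
G01 X115.877 Y91.542 F2281
G01 X140.054 Y85.567
G01 X176.231 Y82.414
M5
G0 X0.000 Y0.000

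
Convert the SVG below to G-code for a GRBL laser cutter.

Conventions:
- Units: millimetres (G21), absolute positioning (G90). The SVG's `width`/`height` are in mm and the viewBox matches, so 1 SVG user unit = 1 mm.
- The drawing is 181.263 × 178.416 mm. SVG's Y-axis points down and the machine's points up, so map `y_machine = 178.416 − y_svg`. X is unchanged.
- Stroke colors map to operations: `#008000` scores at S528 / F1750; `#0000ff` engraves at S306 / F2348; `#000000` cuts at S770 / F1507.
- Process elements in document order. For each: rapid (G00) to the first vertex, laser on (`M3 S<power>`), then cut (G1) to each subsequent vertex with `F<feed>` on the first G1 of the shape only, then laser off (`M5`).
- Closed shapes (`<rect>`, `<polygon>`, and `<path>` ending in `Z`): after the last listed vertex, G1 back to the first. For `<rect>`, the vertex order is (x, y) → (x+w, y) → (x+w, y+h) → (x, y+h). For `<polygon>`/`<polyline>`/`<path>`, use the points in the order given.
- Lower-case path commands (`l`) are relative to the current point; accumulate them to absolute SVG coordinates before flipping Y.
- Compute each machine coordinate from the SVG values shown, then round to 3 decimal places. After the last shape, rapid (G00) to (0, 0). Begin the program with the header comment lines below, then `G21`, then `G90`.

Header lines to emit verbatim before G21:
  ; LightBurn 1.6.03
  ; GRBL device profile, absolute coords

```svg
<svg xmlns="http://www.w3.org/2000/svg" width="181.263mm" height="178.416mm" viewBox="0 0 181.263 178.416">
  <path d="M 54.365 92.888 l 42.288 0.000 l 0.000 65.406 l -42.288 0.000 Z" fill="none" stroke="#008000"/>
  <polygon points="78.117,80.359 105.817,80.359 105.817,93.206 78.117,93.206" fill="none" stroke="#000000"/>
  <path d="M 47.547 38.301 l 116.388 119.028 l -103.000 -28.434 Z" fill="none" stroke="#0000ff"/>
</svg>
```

; LightBurn 1.6.03
; GRBL device profile, absolute coords
G21
G90
G00 X54.365 Y85.528
M3 S528
G1 X96.653 Y85.528 F1750
G1 X96.653 Y20.122
G1 X54.365 Y20.122
G1 X54.365 Y85.528
M5
G00 X78.117 Y98.057
M3 S770
G1 X105.817 Y98.057 F1507
G1 X105.817 Y85.210
G1 X78.117 Y85.210
G1 X78.117 Y98.057
M5
G00 X47.547 Y140.115
M3 S306
G1 X163.935 Y21.087 F2348
G1 X60.935 Y49.521
G1 X47.547 Y140.115
M5
G00 X0.000 Y0.000

Since the viewBox matches the mm dimensions, user units are millimetres directly. The only transform is the Y-flip y_m = 178.416 − y_svg.

Shape 1 is a rectangle drawn with `<path>`. Its stroke #008000 means score at S528, F1750. After flipping Y the toolpath is (54.365,85.528) → (96.653,85.528) → (96.653,20.122) → (54.365,20.122) → (54.365,85.528), returning to the start.

Shape 2 is a rectangle drawn with `<polygon>`. Its stroke #000000 means cut at S770, F1507. After flipping Y the toolpath is (78.117,98.057) → (105.817,98.057) → (105.817,85.210) → (78.117,85.210) → (78.117,98.057), returning to the start.

Shape 3 is a closed polygon drawn with `<path>`. Its stroke #0000ff means engrave at S306, F2348. After flipping Y the toolpath is (47.547,140.115) → (163.935,21.087) → (60.935,49.521) → (47.547,140.115), returning to the start.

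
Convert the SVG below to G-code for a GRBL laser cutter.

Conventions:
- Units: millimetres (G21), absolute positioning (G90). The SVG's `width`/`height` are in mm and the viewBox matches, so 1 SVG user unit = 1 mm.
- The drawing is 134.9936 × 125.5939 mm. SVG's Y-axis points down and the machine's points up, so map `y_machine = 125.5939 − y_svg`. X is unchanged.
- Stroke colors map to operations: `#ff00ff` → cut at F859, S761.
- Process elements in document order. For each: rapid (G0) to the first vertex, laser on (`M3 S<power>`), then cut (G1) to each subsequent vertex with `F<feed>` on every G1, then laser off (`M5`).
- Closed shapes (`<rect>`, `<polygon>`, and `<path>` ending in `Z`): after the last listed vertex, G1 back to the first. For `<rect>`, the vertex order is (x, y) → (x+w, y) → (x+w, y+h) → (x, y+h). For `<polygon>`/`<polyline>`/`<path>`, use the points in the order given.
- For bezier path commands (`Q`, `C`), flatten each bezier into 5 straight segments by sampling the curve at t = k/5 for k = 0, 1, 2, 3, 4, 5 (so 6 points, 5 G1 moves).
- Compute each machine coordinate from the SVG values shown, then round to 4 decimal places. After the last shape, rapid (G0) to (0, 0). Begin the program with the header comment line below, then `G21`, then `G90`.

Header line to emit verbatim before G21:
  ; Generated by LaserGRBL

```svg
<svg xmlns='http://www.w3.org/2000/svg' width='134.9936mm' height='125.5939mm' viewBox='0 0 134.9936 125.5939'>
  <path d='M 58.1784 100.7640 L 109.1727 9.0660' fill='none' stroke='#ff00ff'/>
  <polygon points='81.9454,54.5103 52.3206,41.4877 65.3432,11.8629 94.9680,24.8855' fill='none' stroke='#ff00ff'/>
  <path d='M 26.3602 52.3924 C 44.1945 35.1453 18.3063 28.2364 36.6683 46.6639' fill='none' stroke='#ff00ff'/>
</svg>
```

viewBox `0 0 134.9936 125.5939` with mm width/height → 1 unit = 1 mm. Flip: y_m = 125.5939 − y_svg.

**Shape 1** — `<path>` line segment, stroke `#ff00ff` → cut (S761, F859). Machine vertices: (58.1784,24.8299) → (109.1727,116.5279). Open path.

**Shape 2** — `<polygon>` regular polygon, stroke `#ff00ff` → cut (S761, F859). Machine vertices: (81.9454,71.0836) → (52.3206,84.1062) → (65.3432,113.7310) → (94.9680,100.7084) → (81.9454,71.0836). Closed: final G1 returns to the first vertex.

**Shape 3** — `<path>` cubic bezier, stroke `#ff00ff` → cut (S761, F859). Control points (SVG): P0=(26.3602,52.3924), P1=(44.1945,35.1453), P2=(18.3063,28.2364), P3=(36.6683,46.6639); sampled at t=k/5. Machine vertices: (26.3602,73.2015) → (32.5179,82.1892) → (32.4048,87.9758) → (30.2437,89.8414) → (30.2573,87.0661) → (36.6683,78.9300). Open path.

; Generated by LaserGRBL
G21
G90
G0 X58.1784 Y24.8299
M3 S761
G1 X109.1727 Y116.5279 F859
M5
G0 X81.9454 Y71.0836
M3 S761
G1 X52.3206 Y84.1062 F859
G1 X65.3432 Y113.7310 F859
G1 X94.9680 Y100.7084 F859
G1 X81.9454 Y71.0836 F859
M5
G0 X26.3602 Y73.2015
M3 S761
G1 X32.5179 Y82.1892 F859
G1 X32.4048 Y87.9758 F859
G1 X30.2437 Y89.8414 F859
G1 X30.2573 Y87.0661 F859
G1 X36.6683 Y78.9300 F859
M5
G0 X0.0000 Y0.0000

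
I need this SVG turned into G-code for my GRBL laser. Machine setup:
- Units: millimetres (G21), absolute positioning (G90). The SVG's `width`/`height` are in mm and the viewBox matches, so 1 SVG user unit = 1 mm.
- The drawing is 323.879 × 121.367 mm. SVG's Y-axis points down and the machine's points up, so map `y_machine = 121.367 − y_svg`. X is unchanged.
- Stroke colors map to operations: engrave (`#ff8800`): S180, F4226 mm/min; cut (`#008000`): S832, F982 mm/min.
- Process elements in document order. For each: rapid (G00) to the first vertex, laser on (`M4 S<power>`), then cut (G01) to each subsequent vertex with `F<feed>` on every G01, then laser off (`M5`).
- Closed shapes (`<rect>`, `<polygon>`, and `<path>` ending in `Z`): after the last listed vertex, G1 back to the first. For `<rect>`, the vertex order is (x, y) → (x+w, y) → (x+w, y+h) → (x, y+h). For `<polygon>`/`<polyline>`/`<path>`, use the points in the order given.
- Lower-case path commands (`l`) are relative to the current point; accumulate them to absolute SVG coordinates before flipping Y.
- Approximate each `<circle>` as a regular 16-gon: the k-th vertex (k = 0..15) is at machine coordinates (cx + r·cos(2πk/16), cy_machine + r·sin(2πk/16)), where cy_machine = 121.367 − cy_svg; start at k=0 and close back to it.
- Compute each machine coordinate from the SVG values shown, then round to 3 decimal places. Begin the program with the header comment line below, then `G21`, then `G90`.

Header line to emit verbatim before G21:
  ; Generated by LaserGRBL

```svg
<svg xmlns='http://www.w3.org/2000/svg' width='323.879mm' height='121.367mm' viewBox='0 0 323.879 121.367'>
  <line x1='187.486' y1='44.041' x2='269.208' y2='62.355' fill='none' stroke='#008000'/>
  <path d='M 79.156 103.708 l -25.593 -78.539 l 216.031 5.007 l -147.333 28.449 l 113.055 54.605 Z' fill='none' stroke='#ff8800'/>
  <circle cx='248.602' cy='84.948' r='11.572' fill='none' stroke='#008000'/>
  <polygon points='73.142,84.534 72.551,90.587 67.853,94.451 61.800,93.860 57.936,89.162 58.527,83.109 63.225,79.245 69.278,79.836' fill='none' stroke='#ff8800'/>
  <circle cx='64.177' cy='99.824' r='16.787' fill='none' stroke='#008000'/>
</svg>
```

; Generated by LaserGRBL
G21
G90
G00 X187.486 Y77.326
M4 S832
G01 X269.208 Y59.012 F982
M5
G00 X79.156 Y17.659
M4 S180
G01 X53.563 Y96.198 F4226
G01 X269.594 Y91.191 F4226
G01 X122.261 Y62.742 F4226
G01 X235.316 Y8.137 F4226
G01 X79.156 Y17.659 F4226
M5
G00 X260.174 Y36.419
M4 S832
G01 X259.293 Y40.847 F982
G01 X256.785 Y44.602 F982
G01 X253.030 Y47.110 F982
G01 X248.602 Y47.991 F982
G01 X244.174 Y47.110 F982
G01 X240.419 Y44.602 F982
G01 X237.911 Y40.847 F982
G01 X237.030 Y36.419 F982
G01 X237.911 Y31.991 F982
G01 X240.419 Y28.236 F982
G01 X244.174 Y25.728 F982
G01 X248.602 Y24.847 F982
G01 X253.030 Y25.728 F982
G01 X256.785 Y28.236 F982
G01 X259.293 Y31.991 F982
G01 X260.174 Y36.419 F982
M5
G00 X73.142 Y36.833
M4 S180
G01 X72.551 Y30.780 F4226
G01 X67.853 Y26.916 F4226
G01 X61.800 Y27.507 F4226
G01 X57.936 Y32.205 F4226
G01 X58.527 Y38.258 F4226
G01 X63.225 Y42.122 F4226
G01 X69.278 Y41.531 F4226
G01 X73.142 Y36.833 F4226
M5
G00 X80.964 Y21.543
M4 S832
G01 X79.686 Y27.967 F982
G01 X76.047 Y33.413 F982
G01 X70.601 Y37.052 F982
G01 X64.177 Y38.330 F982
G01 X57.753 Y37.052 F982
G01 X52.307 Y33.413 F982
G01 X48.668 Y27.967 F982
G01 X47.390 Y21.543 F982
G01 X48.668 Y15.119 F982
G01 X52.307 Y9.673 F982
G01 X57.753 Y6.034 F982
G01 X64.177 Y4.756 F982
G01 X70.601 Y6.034 F982
G01 X76.047 Y9.673 F982
G01 X79.686 Y15.119 F982
G01 X80.964 Y21.543 F982
M5

viewBox `0 0 323.879 121.367` with mm width/height → 1 unit = 1 mm. Flip: y_m = 121.367 − y_svg.

**Shape 1** — `<line>` line segment, stroke `#008000` → cut (S832, F982). Machine vertices: (187.486,77.326) → (269.208,59.012). Open path.

**Shape 2** — `<path>` closed polygon, stroke `#ff8800` → engrave (S180, F4226). Machine vertices: (79.156,17.659) → (53.563,96.198) → (269.594,91.191) → (122.261,62.742) → (235.316,8.137) → (79.156,17.659). Closed: final G1 returns to the first vertex.

**Shape 3** — `<circle>` circle, stroke `#008000` → cut (S832, F982). Machine vertices: (260.174,36.419) → (259.293,40.847) → (256.785,44.602) → (253.030,47.110) → (248.602,47.991) → (244.174,47.110) → (240.419,44.602) → (237.911,40.847) → (237.030,36.419) → (237.911,31.991) → (240.419,28.236) → (244.174,25.728) → (248.602,24.847) → (253.030,25.728) → (256.785,28.236) → (259.293,31.991) → (260.174,36.419). Closed: final G1 returns to the first vertex.

**Shape 4** — `<polygon>` regular polygon, stroke `#ff8800` → engrave (S180, F4226). Machine vertices: (73.142,36.833) → (72.551,30.780) → (67.853,26.916) → (61.800,27.507) → (57.936,32.205) → (58.527,38.258) → (63.225,42.122) → (69.278,41.531) → (73.142,36.833). Closed: final G1 returns to the first vertex.

**Shape 5** — `<circle>` circle, stroke `#008000` → cut (S832, F982). Machine vertices: (80.964,21.543) → (79.686,27.967) → (76.047,33.413) → (70.601,37.052) → (64.177,38.330) → (57.753,37.052) → (52.307,33.413) → (48.668,27.967) → (47.390,21.543) → (48.668,15.119) → (52.307,9.673) → (57.753,6.034) → (64.177,4.756) → (70.601,6.034) → (76.047,9.673) → (79.686,15.119) → (80.964,21.543). Closed: final G1 returns to the first vertex.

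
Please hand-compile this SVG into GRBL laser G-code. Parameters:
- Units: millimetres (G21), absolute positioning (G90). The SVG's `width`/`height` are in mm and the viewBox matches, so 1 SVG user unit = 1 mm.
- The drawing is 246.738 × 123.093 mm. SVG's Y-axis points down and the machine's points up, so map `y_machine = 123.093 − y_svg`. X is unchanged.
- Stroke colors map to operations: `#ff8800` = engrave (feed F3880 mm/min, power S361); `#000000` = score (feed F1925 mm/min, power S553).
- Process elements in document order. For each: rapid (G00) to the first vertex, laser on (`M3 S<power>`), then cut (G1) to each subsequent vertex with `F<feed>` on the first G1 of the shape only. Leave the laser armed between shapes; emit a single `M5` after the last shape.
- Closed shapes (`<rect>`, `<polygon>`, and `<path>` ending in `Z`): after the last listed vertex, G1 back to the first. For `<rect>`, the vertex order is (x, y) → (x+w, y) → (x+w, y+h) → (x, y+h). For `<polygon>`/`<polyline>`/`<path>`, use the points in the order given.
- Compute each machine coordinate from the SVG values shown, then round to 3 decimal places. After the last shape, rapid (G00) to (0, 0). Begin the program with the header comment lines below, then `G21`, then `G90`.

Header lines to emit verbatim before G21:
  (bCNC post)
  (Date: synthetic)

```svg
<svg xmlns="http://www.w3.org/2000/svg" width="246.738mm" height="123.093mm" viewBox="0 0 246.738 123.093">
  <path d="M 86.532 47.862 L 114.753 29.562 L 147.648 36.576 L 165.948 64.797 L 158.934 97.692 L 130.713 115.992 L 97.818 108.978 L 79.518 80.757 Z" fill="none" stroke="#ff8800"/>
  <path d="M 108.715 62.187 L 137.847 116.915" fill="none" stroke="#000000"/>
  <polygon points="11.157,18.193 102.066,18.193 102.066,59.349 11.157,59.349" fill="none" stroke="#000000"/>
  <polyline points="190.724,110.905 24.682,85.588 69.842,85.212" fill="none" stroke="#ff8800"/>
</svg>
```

(bCNC post)
(Date: synthetic)
G21
G90
G00 X86.532 Y75.231
M3 S361
G1 X114.753 Y93.531 F3880
G1 X147.648 Y86.517
G1 X165.948 Y58.296
G1 X158.934 Y25.401
G1 X130.713 Y7.101
G1 X97.818 Y14.115
G1 X79.518 Y42.336
G1 X86.532 Y75.231
G00 X108.715 Y60.906
M3 S553
G1 X137.847 Y6.178 F1925
G00 X11.157 Y104.900
M3 S553
G1 X102.066 Y104.900 F1925
G1 X102.066 Y63.744
G1 X11.157 Y63.744
G1 X11.157 Y104.900
G00 X190.724 Y12.188
M3 S361
G1 X24.682 Y37.505 F3880
G1 X69.842 Y37.881
M5
G00 X0.000 Y0.000

Since the viewBox matches the mm dimensions, user units are millimetres directly. The only transform is the Y-flip y_m = 123.093 − y_svg.

Shape 1 is a regular polygon drawn with `<path>`. Its stroke #ff8800 means engrave at S361, F3880. After flipping Y the toolpath is (86.532,75.231) → (114.753,93.531) → (147.648,86.517) → (165.948,58.296) → (158.934,25.401) → (130.713,7.101) → (97.818,14.115) → (79.518,42.336) → (86.532,75.231), returning to the start.

Shape 2 is a line segment drawn with `<path>`. Its stroke #000000 means score at S553, F1925. After flipping Y the toolpath is (108.715,60.906) → (137.847,6.178).

Shape 3 is a rectangle drawn with `<polygon>`. Its stroke #000000 means score at S553, F1925. After flipping Y the toolpath is (11.157,104.900) → (102.066,104.900) → (102.066,63.744) → (11.157,63.744) → (11.157,104.900), returning to the start.

Shape 4 is a open polyline drawn with `<polyline>`. Its stroke #ff8800 means engrave at S361, F3880. After flipping Y the toolpath is (190.724,12.188) → (24.682,37.505) → (69.842,37.881).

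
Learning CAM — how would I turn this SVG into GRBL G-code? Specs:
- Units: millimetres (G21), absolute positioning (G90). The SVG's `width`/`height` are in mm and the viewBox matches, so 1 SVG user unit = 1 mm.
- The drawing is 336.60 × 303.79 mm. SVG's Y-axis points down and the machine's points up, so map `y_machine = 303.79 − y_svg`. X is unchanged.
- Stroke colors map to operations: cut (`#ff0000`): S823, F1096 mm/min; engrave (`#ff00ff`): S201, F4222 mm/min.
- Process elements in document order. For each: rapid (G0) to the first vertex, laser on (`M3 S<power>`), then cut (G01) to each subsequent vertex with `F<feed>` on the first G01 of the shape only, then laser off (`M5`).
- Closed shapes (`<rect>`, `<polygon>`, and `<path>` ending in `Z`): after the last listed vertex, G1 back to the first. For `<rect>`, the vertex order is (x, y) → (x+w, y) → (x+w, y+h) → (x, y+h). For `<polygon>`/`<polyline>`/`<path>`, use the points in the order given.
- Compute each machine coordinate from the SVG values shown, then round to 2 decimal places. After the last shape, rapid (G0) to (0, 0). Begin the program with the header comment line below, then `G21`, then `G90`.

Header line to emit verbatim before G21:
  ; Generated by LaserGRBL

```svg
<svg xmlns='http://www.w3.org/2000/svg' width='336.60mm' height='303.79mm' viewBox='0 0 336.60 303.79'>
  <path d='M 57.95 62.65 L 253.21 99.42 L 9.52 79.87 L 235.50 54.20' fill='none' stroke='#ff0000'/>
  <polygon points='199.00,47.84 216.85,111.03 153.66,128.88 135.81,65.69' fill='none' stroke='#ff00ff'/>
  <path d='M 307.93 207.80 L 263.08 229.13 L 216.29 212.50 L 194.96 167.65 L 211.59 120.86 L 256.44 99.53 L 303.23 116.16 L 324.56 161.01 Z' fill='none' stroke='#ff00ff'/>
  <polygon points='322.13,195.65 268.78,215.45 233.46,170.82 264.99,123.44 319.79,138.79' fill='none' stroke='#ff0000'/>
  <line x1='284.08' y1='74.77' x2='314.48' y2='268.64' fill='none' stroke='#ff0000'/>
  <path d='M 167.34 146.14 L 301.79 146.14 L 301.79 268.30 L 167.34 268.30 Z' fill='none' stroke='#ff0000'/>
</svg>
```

1 u = 1 mm; y_m = 303.79 − y.

[1] `<path>` open polyline, #ff0000→cut S823 F1096: (57.95,241.14) → (253.21,204.37) → (9.52,223.92) → (235.50,249.59)

[2] `<polygon>` regular polygon, #ff00ff→engrave S201 F4222: (199.00,255.95) → (216.85,192.76) → (153.66,174.91) → (135.81,238.10) → (199.00,255.95) (closed)

[3] `<path>` regular polygon, #ff00ff→engrave S201 F4222: (307.93,95.99) → (263.08,74.66) → (216.29,91.29) → (194.96,136.14) → (211.59,182.93) → (256.44,204.26) → (303.23,187.63) → (324.56,142.78) → (307.93,95.99) (closed)

[4] `<polygon>` regular polygon, #ff0000→cut S823 F1096: (322.13,108.14) → (268.78,88.34) → (233.46,132.97) → (264.99,180.35) → (319.79,165.00) → (322.13,108.14) (closed)

[5] `<line>` line segment, #ff0000→cut S823 F1096: (284.08,229.02) → (314.48,35.15)

[6] `<path>` rectangle, #ff0000→cut S823 F1096: (167.34,157.65) → (301.79,157.65) → (301.79,35.49) → (167.34,35.49) → (167.34,157.65) (closed)

; Generated by LaserGRBL
G21
G90
G0 X57.95 Y241.14
M3 S823
G01 X253.21 Y204.37 F1096
G01 X9.52 Y223.92
G01 X235.50 Y249.59
M5
G0 X199.00 Y255.95
M3 S201
G01 X216.85 Y192.76 F4222
G01 X153.66 Y174.91
G01 X135.81 Y238.10
G01 X199.00 Y255.95
M5
G0 X307.93 Y95.99
M3 S201
G01 X263.08 Y74.66 F4222
G01 X216.29 Y91.29
G01 X194.96 Y136.14
G01 X211.59 Y182.93
G01 X256.44 Y204.26
G01 X303.23 Y187.63
G01 X324.56 Y142.78
G01 X307.93 Y95.99
M5
G0 X322.13 Y108.14
M3 S823
G01 X268.78 Y88.34 F1096
G01 X233.46 Y132.97
G01 X264.99 Y180.35
G01 X319.79 Y165.00
G01 X322.13 Y108.14
M5
G0 X284.08 Y229.02
M3 S823
G01 X314.48 Y35.15 F1096
M5
G0 X167.34 Y157.65
M3 S823
G01 X301.79 Y157.65 F1096
G01 X301.79 Y35.49
G01 X167.34 Y35.49
G01 X167.34 Y157.65
M5
G0 X0.00 Y0.00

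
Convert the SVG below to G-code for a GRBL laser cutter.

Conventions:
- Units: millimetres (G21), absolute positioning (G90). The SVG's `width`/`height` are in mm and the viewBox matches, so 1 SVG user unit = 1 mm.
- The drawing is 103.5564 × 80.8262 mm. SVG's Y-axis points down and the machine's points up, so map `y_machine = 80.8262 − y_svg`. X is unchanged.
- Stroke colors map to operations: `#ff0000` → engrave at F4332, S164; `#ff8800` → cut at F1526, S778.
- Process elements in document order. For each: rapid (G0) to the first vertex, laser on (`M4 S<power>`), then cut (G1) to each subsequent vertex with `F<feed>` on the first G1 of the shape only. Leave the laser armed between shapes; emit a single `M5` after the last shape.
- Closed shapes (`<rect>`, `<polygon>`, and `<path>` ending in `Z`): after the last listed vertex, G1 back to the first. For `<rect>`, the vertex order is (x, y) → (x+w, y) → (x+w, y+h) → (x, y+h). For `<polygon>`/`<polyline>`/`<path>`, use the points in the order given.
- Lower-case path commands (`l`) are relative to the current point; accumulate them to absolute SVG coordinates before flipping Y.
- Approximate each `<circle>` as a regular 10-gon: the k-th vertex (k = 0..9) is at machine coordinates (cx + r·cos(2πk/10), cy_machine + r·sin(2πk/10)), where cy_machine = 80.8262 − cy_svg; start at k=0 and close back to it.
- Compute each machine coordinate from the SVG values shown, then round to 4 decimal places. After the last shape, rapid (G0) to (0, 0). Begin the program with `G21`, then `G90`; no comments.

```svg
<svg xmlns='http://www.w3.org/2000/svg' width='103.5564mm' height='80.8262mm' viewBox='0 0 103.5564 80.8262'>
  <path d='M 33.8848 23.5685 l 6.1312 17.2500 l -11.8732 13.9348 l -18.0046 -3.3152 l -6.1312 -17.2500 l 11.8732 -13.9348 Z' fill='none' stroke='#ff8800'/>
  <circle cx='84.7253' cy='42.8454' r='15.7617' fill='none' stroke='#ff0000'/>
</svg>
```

viewBox `0 0 103.5564 80.8262` with mm width/height → 1 unit = 1 mm. Flip: y_m = 80.8262 − y_svg.

**Shape 1** — `<path>` regular polygon, stroke `#ff8800` → cut (S778, F1526). Machine vertices: (33.8848,57.2577) → (40.0160,40.0077) → (28.1428,26.0729) → (10.1382,29.3881) → (4.0070,46.6381) → (15.8802,60.5729) → (33.8848,57.2577). Closed: final G1 returns to the first vertex.

**Shape 2** — `<circle>` circle, stroke `#ff0000` → engrave (S164, F4332). Machine vertices: (100.4870,37.9808) → (97.4768,47.2453) → (89.5959,52.9711) → (79.8547,52.9711) → (71.9738,47.2453) → (68.9636,37.9808) → (71.9738,28.7163) → (79.8547,22.9905) → (89.5959,22.9905) → (97.4768,28.7163) → (100.4870,37.9808). Closed: final G1 returns to the first vertex.

G21
G90
G0 X33.8848 Y57.2577
M4 S778
G1 X40.0160 Y40.0077 F1526
G1 X28.1428 Y26.0729
G1 X10.1382 Y29.3881
G1 X4.0070 Y46.6381
G1 X15.8802 Y60.5729
G1 X33.8848 Y57.2577
G0 X100.4870 Y37.9808
M4 S164
G1 X97.4768 Y47.2453 F4332
G1 X89.5959 Y52.9711
G1 X79.8547 Y52.9711
G1 X71.9738 Y47.2453
G1 X68.9636 Y37.9808
G1 X71.9738 Y28.7163
G1 X79.8547 Y22.9905
G1 X89.5959 Y22.9905
G1 X97.4768 Y28.7163
G1 X100.4870 Y37.9808
M5
G0 X0.0000 Y0.0000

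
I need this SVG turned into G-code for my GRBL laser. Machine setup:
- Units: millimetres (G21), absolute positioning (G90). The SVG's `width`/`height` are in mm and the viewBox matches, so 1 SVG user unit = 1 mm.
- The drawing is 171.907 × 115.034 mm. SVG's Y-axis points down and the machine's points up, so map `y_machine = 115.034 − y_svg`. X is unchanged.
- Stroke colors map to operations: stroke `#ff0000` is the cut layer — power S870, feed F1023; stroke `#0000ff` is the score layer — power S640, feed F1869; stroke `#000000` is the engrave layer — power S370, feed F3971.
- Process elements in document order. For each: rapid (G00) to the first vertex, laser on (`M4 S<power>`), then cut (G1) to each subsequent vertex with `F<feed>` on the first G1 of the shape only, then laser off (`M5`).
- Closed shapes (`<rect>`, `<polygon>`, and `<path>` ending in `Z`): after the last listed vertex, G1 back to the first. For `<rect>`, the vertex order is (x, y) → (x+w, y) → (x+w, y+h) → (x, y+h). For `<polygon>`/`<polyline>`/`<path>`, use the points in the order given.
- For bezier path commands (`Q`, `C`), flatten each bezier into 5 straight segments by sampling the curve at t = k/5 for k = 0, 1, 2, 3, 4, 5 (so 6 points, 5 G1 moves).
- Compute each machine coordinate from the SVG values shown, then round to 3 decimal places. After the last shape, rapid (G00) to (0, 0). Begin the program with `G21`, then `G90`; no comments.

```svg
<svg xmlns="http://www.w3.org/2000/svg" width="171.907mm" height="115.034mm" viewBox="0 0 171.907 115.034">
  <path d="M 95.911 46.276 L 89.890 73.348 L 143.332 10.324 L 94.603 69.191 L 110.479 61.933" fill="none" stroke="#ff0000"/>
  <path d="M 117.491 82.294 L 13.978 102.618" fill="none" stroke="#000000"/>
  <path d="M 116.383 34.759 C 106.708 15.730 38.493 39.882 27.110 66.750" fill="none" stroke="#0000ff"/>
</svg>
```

viewBox `0 0 171.907 115.034` with mm width/height → 1 unit = 1 mm. Flip: y_m = 115.034 − y_svg.

**Shape 1** — `<path>` open polyline, stroke `#ff0000` → cut (S870, F1023). Machine vertices: (95.911,68.758) → (89.890,41.686) → (143.332,104.710) → (94.603,45.843) → (110.479,53.101). Open path.

**Shape 2** — `<path>` line segment, stroke `#000000` → engrave (S370, F3971). Machine vertices: (117.491,32.740) → (13.978,12.416). Open path.

**Shape 3** — `<path>` cubic bezier, stroke `#0000ff` → score (S640, F1869). Control points (SVG): P0=(116.383,34.759), P1=(106.708,15.730), P2=(38.493,39.882), P3=(27.110,66.750); sampled at t=k/5. Machine vertices: (116.383,80.275) → (104.476,86.834) → (84.058,84.973) → (60.665,76.632) → (39.837,63.755) → (27.110,48.284). Open path.

G21
G90
G00 X95.911 Y68.758
M4 S870
G1 X89.890 Y41.686 F1023
G1 X143.332 Y104.710
G1 X94.603 Y45.843
G1 X110.479 Y53.101
M5
G00 X117.491 Y32.740
M4 S370
G1 X13.978 Y12.416 F3971
M5
G00 X116.383 Y80.275
M4 S640
G1 X104.476 Y86.834 F1869
G1 X84.058 Y84.973
G1 X60.665 Y76.632
G1 X39.837 Y63.755
G1 X27.110 Y48.284
M5
G00 X0.000 Y0.000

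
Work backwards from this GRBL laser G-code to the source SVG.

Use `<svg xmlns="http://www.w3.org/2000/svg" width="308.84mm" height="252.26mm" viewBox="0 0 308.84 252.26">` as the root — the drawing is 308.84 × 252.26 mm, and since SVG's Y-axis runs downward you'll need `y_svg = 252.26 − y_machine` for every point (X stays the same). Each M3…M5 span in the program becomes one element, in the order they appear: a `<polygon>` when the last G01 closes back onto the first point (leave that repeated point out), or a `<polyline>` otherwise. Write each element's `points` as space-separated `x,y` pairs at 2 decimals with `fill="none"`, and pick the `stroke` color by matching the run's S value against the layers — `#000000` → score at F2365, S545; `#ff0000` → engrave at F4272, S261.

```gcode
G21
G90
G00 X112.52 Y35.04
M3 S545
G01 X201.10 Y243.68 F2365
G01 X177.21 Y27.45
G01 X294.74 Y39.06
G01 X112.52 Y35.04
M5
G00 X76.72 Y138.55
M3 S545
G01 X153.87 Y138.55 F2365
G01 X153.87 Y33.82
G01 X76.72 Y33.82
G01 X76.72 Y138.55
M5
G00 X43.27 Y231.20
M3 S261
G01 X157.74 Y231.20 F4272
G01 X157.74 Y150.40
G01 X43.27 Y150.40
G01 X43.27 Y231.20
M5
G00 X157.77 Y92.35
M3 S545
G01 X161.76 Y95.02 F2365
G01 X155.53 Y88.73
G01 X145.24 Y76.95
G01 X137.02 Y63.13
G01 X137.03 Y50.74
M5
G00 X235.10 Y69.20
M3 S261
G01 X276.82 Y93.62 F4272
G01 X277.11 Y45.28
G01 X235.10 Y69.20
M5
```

<svg xmlns="http://www.w3.org/2000/svg" width="308.84mm" height="252.26mm" viewBox="0 0 308.84 252.26">
  <polygon points="112.52,217.22 201.10,8.58 177.21,224.81 294.74,213.20" fill="none" stroke="#000000"/>
  <polygon points="76.72,113.71 153.87,113.71 153.87,218.44 76.72,218.44" fill="none" stroke="#000000"/>
  <polygon points="43.27,21.06 157.74,21.06 157.74,101.86 43.27,101.86" fill="none" stroke="#ff0000"/>
  <polyline points="157.77,159.91 161.76,157.24 155.53,163.53 145.24,175.31 137.02,189.13 137.03,201.52" fill="none" stroke="#000000"/>
  <polygon points="235.10,183.06 276.82,158.64 277.11,206.98" fill="none" stroke="#ff0000"/>
</svg>

Each laser-on run becomes one SVG element. Flip Y back into SVG space with y_svg = 252.26 − y_machine.

Run 1: the run's S545 means `#000000` (score). The run returns to its start, so emit a `<polygon>` with points (Y-flipped): 112.52,217.22 201.10,8.58 177.21,224.81 294.74,213.20.

Run 2: the run's S545 means `#000000` (score). The run returns to its start, so emit a `<polygon>` with points (Y-flipped): 76.72,113.71 153.87,113.71 153.87,218.44 76.72,218.44.

Run 3: S261 ⇒ engrave layer `#ff0000`. The run returns to its start, so emit a `<polygon>` with points (Y-flipped): 43.27,21.06 157.74,21.06 157.74,101.86 43.27,101.86.

Run 4: the run's S545 means `#000000` (score). The run is open, so emit a `<polyline>` with points (Y-flipped): 157.77,159.91 161.76,157.24 155.53,163.53 145.24,175.31 137.02,189.13 137.03,201.52.

Run 5: power S261 maps to stroke `#ff0000` (engrave). The run returns to its start, so emit a `<polygon>` with points (Y-flipped): 235.10,183.06 276.82,158.64 277.11,206.98.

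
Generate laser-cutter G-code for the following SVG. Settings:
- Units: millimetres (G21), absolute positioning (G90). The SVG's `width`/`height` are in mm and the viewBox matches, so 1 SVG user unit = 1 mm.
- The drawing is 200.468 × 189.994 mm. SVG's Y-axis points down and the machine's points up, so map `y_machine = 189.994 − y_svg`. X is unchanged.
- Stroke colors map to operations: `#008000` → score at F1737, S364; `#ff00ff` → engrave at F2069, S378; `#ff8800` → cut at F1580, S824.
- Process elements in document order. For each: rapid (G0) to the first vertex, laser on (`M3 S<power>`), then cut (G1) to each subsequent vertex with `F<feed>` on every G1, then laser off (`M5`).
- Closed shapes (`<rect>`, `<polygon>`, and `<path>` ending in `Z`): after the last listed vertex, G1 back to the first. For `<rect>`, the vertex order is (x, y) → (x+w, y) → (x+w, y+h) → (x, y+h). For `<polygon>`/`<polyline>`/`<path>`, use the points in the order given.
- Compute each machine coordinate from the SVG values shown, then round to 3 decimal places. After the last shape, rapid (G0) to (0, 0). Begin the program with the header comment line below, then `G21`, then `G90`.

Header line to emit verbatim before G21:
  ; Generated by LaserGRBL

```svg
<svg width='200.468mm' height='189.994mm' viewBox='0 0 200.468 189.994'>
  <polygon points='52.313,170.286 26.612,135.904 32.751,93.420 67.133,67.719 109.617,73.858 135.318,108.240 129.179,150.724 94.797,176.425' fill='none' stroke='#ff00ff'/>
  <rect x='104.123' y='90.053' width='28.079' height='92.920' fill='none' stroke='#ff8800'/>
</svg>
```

Since the viewBox matches the mm dimensions, user units are millimetres directly. The only transform is the Y-flip y_m = 189.994 − y_svg.

Shape 1 is a regular polygon drawn with `<polygon>`. Its stroke #ff00ff means engrave at S378, F2069. After flipping Y the toolpath is (52.313,19.708) → (26.612,54.090) → (32.751,96.574) → (67.133,122.275) → (109.617,116.136) → (135.318,81.754) → (129.179,39.270) → (94.797,13.569) → (52.313,19.708), returning to the start.

Shape 2 is a rectangle drawn with `<rect>`. Its stroke #ff8800 means cut at S824, F1580. After flipping Y the toolpath is (104.123,99.941) → (132.202,99.941) → (132.202,7.021) → (104.123,7.021) → (104.123,99.941), returning to the start.

; Generated by LaserGRBL
G21
G90
G0 X52.313 Y19.708
M3 S378
G1 X26.612 Y54.090 F2069
G1 X32.751 Y96.574 F2069
G1 X67.133 Y122.275 F2069
G1 X109.617 Y116.136 F2069
G1 X135.318 Y81.754 F2069
G1 X129.179 Y39.270 F2069
G1 X94.797 Y13.569 F2069
G1 X52.313 Y19.708 F2069
M5
G0 X104.123 Y99.941
M3 S824
G1 X132.202 Y99.941 F1580
G1 X132.202 Y7.021 F1580
G1 X104.123 Y7.021 F1580
G1 X104.123 Y99.941 F1580
M5
G0 X0.000 Y0.000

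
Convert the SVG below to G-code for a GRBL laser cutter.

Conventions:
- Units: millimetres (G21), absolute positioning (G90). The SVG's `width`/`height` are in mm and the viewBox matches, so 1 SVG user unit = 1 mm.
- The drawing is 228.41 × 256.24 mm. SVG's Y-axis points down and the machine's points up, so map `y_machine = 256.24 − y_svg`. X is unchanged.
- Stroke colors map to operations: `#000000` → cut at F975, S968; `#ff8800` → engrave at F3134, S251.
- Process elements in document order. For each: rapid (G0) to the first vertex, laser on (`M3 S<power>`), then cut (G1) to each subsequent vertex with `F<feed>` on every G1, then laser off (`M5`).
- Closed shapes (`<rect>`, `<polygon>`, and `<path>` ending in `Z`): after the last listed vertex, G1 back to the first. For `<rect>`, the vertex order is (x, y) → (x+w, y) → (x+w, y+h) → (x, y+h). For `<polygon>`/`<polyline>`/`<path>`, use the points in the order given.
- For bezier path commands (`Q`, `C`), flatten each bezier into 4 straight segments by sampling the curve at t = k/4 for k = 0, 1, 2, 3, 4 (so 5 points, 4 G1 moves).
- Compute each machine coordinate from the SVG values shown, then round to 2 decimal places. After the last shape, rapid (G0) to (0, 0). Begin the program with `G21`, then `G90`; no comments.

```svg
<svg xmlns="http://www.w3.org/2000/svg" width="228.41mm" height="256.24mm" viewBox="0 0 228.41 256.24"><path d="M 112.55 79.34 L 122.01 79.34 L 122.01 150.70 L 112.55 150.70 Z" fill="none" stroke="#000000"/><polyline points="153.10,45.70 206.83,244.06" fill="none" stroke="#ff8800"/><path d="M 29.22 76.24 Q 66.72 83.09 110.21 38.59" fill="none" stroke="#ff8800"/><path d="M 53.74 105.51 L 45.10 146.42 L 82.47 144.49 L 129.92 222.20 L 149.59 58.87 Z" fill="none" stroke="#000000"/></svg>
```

G21
G90
G0 X112.55 Y176.90
M3 S968
G1 X122.01 Y176.90 F975
G1 X122.01 Y105.54 F975
G1 X112.55 Y105.54 F975
G1 X112.55 Y176.90 F975
M5
G0 X153.10 Y210.54
M3 S251
G1 X206.83 Y12.18 F3134
M5
G0 X29.22 Y180.00
M3 S251
G1 X48.34 Y179.78 F3134
G1 X68.22 Y185.99 F3134
G1 X88.84 Y198.61 F3134
G1 X110.21 Y217.65 F3134
M5
G0 X53.74 Y150.73
M3 S968
G1 X45.10 Y109.82 F975
G1 X82.47 Y111.75 F975
G1 X129.92 Y34.04 F975
G1 X149.59 Y197.37 F975
G1 X53.74 Y150.73 F975
M5
G0 X0.00 Y0.00

Since the viewBox matches the mm dimensions, user units are millimetres directly. The only transform is the Y-flip y_m = 256.24 − y_svg.

Shape 1 is a rectangle drawn with `<path>`. Its stroke #000000 means cut at S968, F975. After flipping Y the toolpath is (112.55,176.90) → (122.01,176.90) → (122.01,105.54) → (112.55,105.54) → (112.55,176.90), returning to the start.

Shape 2 is a line segment drawn with `<polyline>`. Its stroke #ff8800 means engrave at S251, F3134. After flipping Y the toolpath is (153.10,210.54) → (206.83,12.18).

Shape 3 is a quadratic bezier drawn with `<path>`. Its stroke #ff8800 means engrave at S251, F3134. After flipping Y the toolpath is (29.22,180.00) → (48.34,179.78) → (68.22,185.99) → (88.84,198.61) → (110.21,217.65).

Shape 4 is a closed polygon drawn with `<path>`. Its stroke #000000 means cut at S968, F975. After flipping Y the toolpath is (53.74,150.73) → (45.10,109.82) → (82.47,111.75) → (129.92,34.04) → (149.59,197.37) → (53.74,150.73), returning to the start.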